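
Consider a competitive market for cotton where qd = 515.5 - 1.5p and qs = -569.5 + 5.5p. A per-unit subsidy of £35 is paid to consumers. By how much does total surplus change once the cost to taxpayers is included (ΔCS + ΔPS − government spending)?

Pre-subsidy: 515.5 - 1.5p = -569.5 + 5.5p gives p* = 155, q* = 283.
With the rebate, buyers effectively pay pb = ps − 35, where ps is the price sellers receive.
Demand in terms of ps becomes qd = 515.5 − 1.5(ps − 35) = 568 - 1.5ps. Setting this equal to supply: 568 - 1.5ps = -569.5 + 5.5ps, so ps = 162.5.
Buyers pay pb = 162.5 − 35 = 127.5; q' = -569.5 + 5.5·162.5 = 324.25.
ΔCS = ½(283 + 324.25)(155 − 127.5) = 8349.6875; ΔPS = ½(283 + 324.25)(162.5 − 155) = 2277.1875.
Government spending = 35 × 324.25 = 11348.75.
Net change = 8349.6875 + 2277.1875 − 11348.75 = -721.875. The loss equals the DWL triangle ½·35·41.25.

Net change in total surplus = -£721.875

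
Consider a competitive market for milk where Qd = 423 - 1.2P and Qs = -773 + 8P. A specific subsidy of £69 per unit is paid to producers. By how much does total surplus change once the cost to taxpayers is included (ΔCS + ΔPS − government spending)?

Net change in total surplus = -£2484

Pre-subsidy: 423 - 1.2P = -773 + 8P gives P* = 130, Q* = 267.
With the subsidy, sellers receive Ps = Pb + 69 for each unit, where Pb is the price buyers pay.
Supply in terms of Pb becomes Qs = -773 + 8(Pb + 69) = -221 + 8Pb. Setting this equal to demand: 423 - 1.2Pb = -221 + 8Pb, so Pb = 70.
Sellers receive Ps = 70 + 69 = 139; Q' = 423 − 1.2·70 = 339.
ΔCS = ½(267 + 339)(130 − 70) = 18180; ΔPS = ½(267 + 339)(139 − 130) = 2727.
Government spending = 69 × 339 = 23391.
Net change = 18180 + 2727 − 23391 = -2484. The loss equals the DWL triangle ½·69·72.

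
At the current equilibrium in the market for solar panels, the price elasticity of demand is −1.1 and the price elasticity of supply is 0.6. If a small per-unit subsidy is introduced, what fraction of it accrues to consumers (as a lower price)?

Consumer share = 6/17

For a small subsidy around the equilibrium, the benefit split depends on the relative slopes, which at a point are proportional to the elasticities.
Buyer share = εs/(εs + |εd|) = 0.6/(0.6 + 1.1) = 6/17; seller share = |εd|/(εs + |εd|) = 11/17.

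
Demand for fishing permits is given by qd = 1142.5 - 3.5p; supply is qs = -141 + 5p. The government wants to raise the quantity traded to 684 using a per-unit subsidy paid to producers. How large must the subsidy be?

At q = 684, invert demand for the buyer price: pb = (1142.5 − 684)/3.5 = 131; invert supply for the seller price: ps = (684 − (-141))/5 = 165.
The subsidy must fill the gap: s = ps − pb = 165 − 131 = 34.

Required subsidy s = 34 per unit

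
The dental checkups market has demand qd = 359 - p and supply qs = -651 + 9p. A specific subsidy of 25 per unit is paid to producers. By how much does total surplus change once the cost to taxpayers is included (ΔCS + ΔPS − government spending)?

Pre-subsidy: 359 - p = -651 + 9p gives p* = 101, q* = 258.
With the subsidy, sellers receive ps = pb + 25 for each unit, where pb is the price buyers pay.
Supply in terms of pb becomes qs = -651 + 9(pb + 25) = -426 + 9pb. Setting this equal to demand: 359 - pb = -426 + 9pb, so pb = 78.5.
Sellers receive ps = 78.5 + 25 = 103.5; q' = 359 − 1·78.5 = 280.5.
ΔCS = ½(258 + 280.5)(101 − 78.5) = 6058.125; ΔPS = ½(258 + 280.5)(103.5 − 101) = 673.125.
Government spending = 25 × 280.5 = 7012.5.
Net change = 6058.125 + 673.125 − 7012.5 = -281.25. The loss equals the DWL triangle ½·25·22.5.

Net change in total surplus = -281.25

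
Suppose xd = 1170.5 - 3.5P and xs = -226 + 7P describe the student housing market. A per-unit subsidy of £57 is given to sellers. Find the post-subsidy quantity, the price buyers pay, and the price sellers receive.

Pre-subsidy: 1170.5 - 3.5P = -226 + 7P gives P* = 133, x* = 705.
With the subsidy, sellers receive Ps = Pb + 57 for each unit, where Pb is the price buyers pay.
Supply in terms of Pb becomes xs = -226 + 7(Pb + 57) = 173 + 7Pb. Setting this equal to demand: 1170.5 - 3.5Pb = 173 + 7Pb, so Pb = 95.
Sellers receive Ps = 95 + 57 = 152; x' = 1170.5 − 3.5·95 = 838.

x' = 838; buyers pay £95; sellers receive £152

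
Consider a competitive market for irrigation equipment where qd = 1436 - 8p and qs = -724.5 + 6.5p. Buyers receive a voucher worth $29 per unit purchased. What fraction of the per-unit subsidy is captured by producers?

Pre-subsidy: 1436 - 8p = -724.5 + 6.5p gives p* = 149, q* = 244.
With the rebate, buyers effectively pay pb = ps − 29, where ps is the price sellers receive.
Demand in terms of ps becomes qd = 1436 − 8(ps − 29) = 1668 - 8ps. Setting this equal to supply: 1668 - 8ps = -724.5 + 6.5ps, so ps = 165.
Buyers pay pb = 165 − 29 = 136; q' = -724.5 + 6.5·165 = 348.
Buyers' price falls by p* − pb = 149 − 136 = 13; sellers' price rises by ps − p* = 165 − 149 = 16.
So producers capture 16/29 = 16/29 of each unit of subsidy.

Producer share = 16/29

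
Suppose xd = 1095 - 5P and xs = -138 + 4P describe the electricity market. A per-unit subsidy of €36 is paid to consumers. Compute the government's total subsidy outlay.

Pre-subsidy: 1095 - 5P = -138 + 4P gives P* = 137, x* = 410.
With the rebate, buyers effectively pay Pb = Ps − 36, where Ps is the price sellers receive.
Demand in terms of Ps becomes xd = 1095 − 5(Ps − 36) = 1275 - 5Ps. Setting this equal to supply: 1275 - 5Ps = -138 + 4Ps, so Ps = 157.
Buyers pay Pb = 157 − 36 = 121; x' = -138 + 4·157 = 490.
Government outlay = subsidy × quantity = 36 × 490 = 17640.

Government cost = €17640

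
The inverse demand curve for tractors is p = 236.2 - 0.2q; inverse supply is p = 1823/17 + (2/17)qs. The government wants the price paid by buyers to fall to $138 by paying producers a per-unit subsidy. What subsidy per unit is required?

Required subsidy s = $27 per unit

At a buyer price of 138, quantity demanded is 1181 − 5·138 = 491.
Sellers supply 491 only when they receive ps = 1823/17 + (2/17)·491 = 165.
s = ps − pb = 165 − 138 = 27.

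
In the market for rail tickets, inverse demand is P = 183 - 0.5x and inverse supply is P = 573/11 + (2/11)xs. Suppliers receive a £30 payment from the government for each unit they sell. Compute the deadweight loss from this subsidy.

Pre-subsidy: 183 - 0.5x = 573/11 + (2/11)x gives x* = 192 and P* = 87.
With the subsidy, sellers receive Ps = Pb + 30 for each unit, where Pb is the price buyers pay.
On the curves, Pb = 183 - 0.5x and Ps = 573/11 + (2/11)x; the wedge Ps − Pb = 30 gives 573/11 + (2/11)x − (183 - 0.5x) = 30, so x' = 236.
Then Pb = 183 − 0.5·236 = 65 and Ps = 573/11 + (2/11)·236 = 95.
The subsidy expands output by 236 − 192 = 44 past the efficient level; on those units the gap between marginal cost and willingness to pay runs from 0 up to 30.
DWL = ½ × 30 × 44 = 660.

Deadweight loss = £660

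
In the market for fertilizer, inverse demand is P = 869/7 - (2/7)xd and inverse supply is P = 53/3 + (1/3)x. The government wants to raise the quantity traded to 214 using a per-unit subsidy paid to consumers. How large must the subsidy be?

At x = 214, from the demand curve buyers pay Pb = 869/7 − (2/7)·214 = 63; from the supply curve sellers need Ps = 53/3 + (1/3)·214 = 89.
The subsidy must fill the gap: s = Ps − Pb = 89 − 63 = 26.

Required subsidy s = 26 per unit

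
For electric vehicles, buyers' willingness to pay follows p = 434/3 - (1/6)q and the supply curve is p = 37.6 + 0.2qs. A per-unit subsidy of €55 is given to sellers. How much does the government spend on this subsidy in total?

Pre-subsidy: 434/3 - (1/6)q = 37.6 + 0.2q gives q* = 292 and p* = 96.
With the subsidy, sellers receive ps = pb + 55 for each unit, where pb is the price buyers pay.
On the curves, pb = 434/3 - (1/6)q and ps = 37.6 + 0.2q; the wedge ps − pb = 55 gives 37.6 + 0.2q − (434/3 - (1/6)q) = 55, so q' = 442.
Then pb = 434/3 − (1/6)·442 = 71 and ps = 37.6 + 0.2·442 = 126.
Government outlay = subsidy × quantity = 55 × 442 = 24310.

Government cost = €24310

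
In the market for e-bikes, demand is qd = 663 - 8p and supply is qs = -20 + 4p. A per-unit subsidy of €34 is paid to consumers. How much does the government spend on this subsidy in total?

Government cost = 30430/3

Pre-subsidy: 663 - 8p = -20 + 4p gives p* = 683/12, q* = 623/3.
With the rebate, buyers effectively pay pb = ps − 34, where ps is the price sellers receive.
Demand in terms of ps becomes qd = 663 − 8(ps − 34) = 935 - 8ps. Setting this equal to supply: 935 - 8ps = -20 + 4ps, so ps = 955/12.
Buyers pay pb = 955/12 − 34 = 547/12; q' = -20 + 4·(955/12) = 895/3.
Government outlay = subsidy × quantity = 34 × 895/3 = 30430/3.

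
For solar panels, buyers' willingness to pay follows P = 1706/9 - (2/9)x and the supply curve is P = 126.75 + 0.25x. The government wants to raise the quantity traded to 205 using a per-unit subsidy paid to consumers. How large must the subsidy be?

Required subsidy s = 34 per unit

At x = 205, from the demand curve buyers pay Pb = 1706/9 − (2/9)·205 = 144; from the supply curve sellers need Ps = 126.75 + 0.25·205 = 178.
The subsidy must fill the gap: s = Ps − Pb = 178 − 144 = 34.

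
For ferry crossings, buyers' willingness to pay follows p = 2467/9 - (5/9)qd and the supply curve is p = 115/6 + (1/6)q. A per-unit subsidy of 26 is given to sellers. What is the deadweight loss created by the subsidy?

Pre-subsidy: 2467/9 - (5/9)q = 115/6 + (1/6)q gives q* = 353 and p* = 78.
With the subsidy, sellers receive ps = pb + 26 for each unit, where pb is the price buyers pay.
On the curves, pb = 2467/9 - (5/9)q and ps = 115/6 + (1/6)q; the wedge ps − pb = 26 gives 115/6 + (1/6)q − (2467/9 - (5/9)q) = 26, so q' = 389.
Then pb = 2467/9 − (5/9)·389 = 58 and ps = 115/6 + (1/6)·389 = 84.
The subsidy expands output by 389 − 353 = 36 past the efficient level; on those units the gap between marginal cost and willingness to pay runs from 0 up to 26.
DWL = ½ × 26 × 36 = 468.

Deadweight loss = 468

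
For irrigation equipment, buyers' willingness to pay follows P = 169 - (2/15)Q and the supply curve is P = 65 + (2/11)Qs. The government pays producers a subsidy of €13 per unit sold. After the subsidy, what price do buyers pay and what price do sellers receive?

Pre-subsidy: 169 - (2/15)Q = 65 + (2/11)Q gives Q* = 330 and P* = 125.
With the subsidy, sellers receive Ps = Pb + 13 for each unit, where Pb is the price buyers pay.
On the curves, Pb = 169 - (2/15)Q and Ps = 65 + (2/11)Q; the wedge Ps − Pb = 13 gives 65 + (2/11)Q − (169 - (2/15)Q) = 13, so Q' = 371.25.
Then Pb = 169 − (2/15)·371.25 = 119.5 and Ps = 65 + (2/11)·371.25 = 132.5.

Buyers pay €119.5; sellers receive €132.5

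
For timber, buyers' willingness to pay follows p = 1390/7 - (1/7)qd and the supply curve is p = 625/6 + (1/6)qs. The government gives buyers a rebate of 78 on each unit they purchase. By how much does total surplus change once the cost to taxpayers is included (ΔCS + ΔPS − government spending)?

Pre-subsidy: 1390/7 - (1/7)q = 625/6 + (1/6)q gives q* = 305 and p* = 155.
With the rebate, buyers effectively pay pb = ps − 78, where ps is the price sellers receive.
On the curves, pb = 1390/7 - (1/7)q and ps = 625/6 + (1/6)q; the wedge ps − pb = 78 gives 625/6 + (1/6)q − (1390/7 - (1/7)q) = 78, so q' = 557.
Then pb = 1390/7 − (1/7)·557 = 119 and ps = 625/6 + (1/6)·557 = 197.
ΔCS = ½(305 + 557)(155 − 119) = 15516; ΔPS = ½(305 + 557)(197 − 155) = 18102.
Government spending = 78 × 557 = 43446.
Net change = 15516 + 18102 − 43446 = -9828. The loss equals the DWL triangle ½·78·252.

Net change in total surplus = -9828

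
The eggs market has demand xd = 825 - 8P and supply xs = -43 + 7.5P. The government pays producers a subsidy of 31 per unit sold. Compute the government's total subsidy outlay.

Pre-subsidy: 825 - 8P = -43 + 7.5P gives P* = 56, x* = 377.
With the subsidy, sellers receive Ps = Pb + 31 for each unit, where Pb is the price buyers pay.
Supply in terms of Pb becomes xs = -43 + 7.5(Pb + 31) = 189.5 + 7.5Pb. Setting this equal to demand: 825 - 8Pb = 189.5 + 7.5Pb, so Pb = 41.
Sellers receive Ps = 41 + 31 = 72; x' = 825 − 8·41 = 497.
Government outlay = subsidy × quantity = 31 × 497 = 15407.

Government cost = 15407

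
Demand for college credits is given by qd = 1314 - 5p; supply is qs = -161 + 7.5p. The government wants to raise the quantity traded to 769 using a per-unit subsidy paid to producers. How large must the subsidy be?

At q = 769, invert demand for the buyer price: pb = (1314 − 769)/5 = 109; invert supply for the seller price: ps = (769 − (-161))/7.5 = 124.
The subsidy must fill the gap: s = ps − pb = 124 − 109 = 15.

Required subsidy s = 15 per unit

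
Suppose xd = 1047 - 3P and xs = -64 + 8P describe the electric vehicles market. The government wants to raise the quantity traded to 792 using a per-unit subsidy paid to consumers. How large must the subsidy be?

Required subsidy s = 22 per unit

At x = 792, invert demand for the buyer price: Pb = (1047 − 792)/3 = 85; invert supply for the seller price: Ps = (792 − (-64))/8 = 107.
The subsidy must fill the gap: s = Ps − Pb = 107 − 85 = 22.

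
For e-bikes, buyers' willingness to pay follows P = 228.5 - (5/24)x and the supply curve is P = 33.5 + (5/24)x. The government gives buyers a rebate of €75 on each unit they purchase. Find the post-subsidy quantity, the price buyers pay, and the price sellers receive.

Pre-subsidy: 228.5 - (5/24)x = 33.5 + (5/24)x gives x* = 468 and P* = 131.
With the rebate, buyers effectively pay Pb = Ps − 75, where Ps is the price sellers receive.
On the curves, Pb = 228.5 - (5/24)x and Ps = 33.5 + (5/24)x; the wedge Ps − Pb = 75 gives 33.5 + (5/24)x − (228.5 - (5/24)x) = 75, so x' = 648.
Then Pb = 228.5 − (5/24)·648 = 93.5 and Ps = 33.5 + (5/24)·648 = 168.5.

x' = 648; buyers pay €93.5; sellers receive €168.5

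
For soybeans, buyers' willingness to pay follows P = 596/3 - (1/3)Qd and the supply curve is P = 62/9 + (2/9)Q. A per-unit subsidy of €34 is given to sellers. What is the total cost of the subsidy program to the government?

Government cost = €13817.6

Pre-subsidy: 596/3 - (1/3)Q = 62/9 + (2/9)Q gives Q* = 345.2 and P* = 83.6.
With the subsidy, sellers receive Ps = Pb + 34 for each unit, where Pb is the price buyers pay.
On the curves, Pb = 596/3 - (1/3)Q and Ps = 62/9 + (2/9)Q; the wedge Ps − Pb = 34 gives 62/9 + (2/9)Q − (596/3 - (1/3)Q) = 34, so Q' = 406.4.
Then Pb = 596/3 − (1/3)·406.4 = 63.2 and Ps = 62/9 + (2/9)·406.4 = 97.2.
Government outlay = subsidy × quantity = 34 × 406.4 = 13817.6.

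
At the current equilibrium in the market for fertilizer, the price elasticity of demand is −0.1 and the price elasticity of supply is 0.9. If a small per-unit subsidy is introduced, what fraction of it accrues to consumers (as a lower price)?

Consumer share = 0.9

For a small subsidy around the equilibrium, the benefit split depends on the relative slopes, which at a point are proportional to the elasticities.
Buyer share = εs/(εs + |εd|) = 0.9/(0.9 + 0.1) = 0.9; seller share = |εd|/(εs + |εd|) = 0.1.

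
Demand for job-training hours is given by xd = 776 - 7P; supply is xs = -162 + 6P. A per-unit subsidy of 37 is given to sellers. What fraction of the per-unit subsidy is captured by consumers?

Consumer share = 6/13

Pre-subsidy: 776 - 7P = -162 + 6P gives P* = 938/13, x* = 3522/13.
With the subsidy, sellers receive Ps = Pb + 37 for each unit, where Pb is the price buyers pay.
Supply in terms of Pb becomes xs = -162 + 6(Pb + 37) = 60 + 6Pb. Setting this equal to demand: 776 - 7Pb = 60 + 6Pb, so Pb = 716/13.
Sellers receive Ps = 716/13 + 37 = 1197/13; x' = 776 − 7·(716/13) = 5076/13.
Buyers' price falls by P* − Pb = 938/13 − 716/13 = 222/13; sellers' price rises by Ps − P* = 1197/13 − 938/13 = 259/13.
So consumers capture (222/13)/37 = 6/13 of each unit of subsidy.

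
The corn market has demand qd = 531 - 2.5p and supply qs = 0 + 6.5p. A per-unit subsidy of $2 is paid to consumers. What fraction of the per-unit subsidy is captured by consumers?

Consumer share = 13/18

Pre-subsidy: 531 - 2.5p = 0 + 6.5p gives p* = 59, q* = 383.5.
With the rebate, buyers effectively pay pb = ps − 2, where ps is the price sellers receive.
Demand in terms of ps becomes qd = 531 − 2.5(ps − 2) = 536 - 2.5ps. Setting this equal to supply: 536 - 2.5ps = 0 + 6.5ps, so ps = 536/9.
Buyers pay pb = 536/9 − 2 = 518/9; q' = 0 + 6.5·(536/9) = 3484/9.
Buyers' price falls by p* − pb = 59 − 518/9 = 13/9; sellers' price rises by ps − p* = 536/9 − 59 = 5/9.
So consumers capture (13/9)/2 = 13/18 of each unit of subsidy.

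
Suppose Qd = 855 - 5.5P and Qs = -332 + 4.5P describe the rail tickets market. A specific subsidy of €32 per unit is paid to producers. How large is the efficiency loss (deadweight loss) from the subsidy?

Pre-subsidy: 855 - 5.5P = -332 + 4.5P gives P* = 118.7, Q* = 202.15.
With the subsidy, sellers receive Ps = Pb + 32 for each unit, where Pb is the price buyers pay.
Supply in terms of Pb becomes Qs = -332 + 4.5(Pb + 32) = -188 + 4.5Pb. Setting this equal to demand: 855 - 5.5Pb = -188 + 4.5Pb, so Pb = 104.3.
Sellers receive Ps = 104.3 + 32 = 136.3; Q' = 855 − 5.5·104.3 = 281.35.
The subsidy expands output by 281.35 − 202.15 = 79.2 past the efficient level; on those units the gap between marginal cost and willingness to pay runs from 0 up to 32.
DWL = ½ × 32 × 79.2 = 1267.2.

Deadweight loss = €1267.2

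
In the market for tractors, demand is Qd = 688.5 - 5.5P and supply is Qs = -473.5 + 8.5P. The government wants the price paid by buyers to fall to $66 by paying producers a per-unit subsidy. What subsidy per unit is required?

At a buyer price of 66, quantity demanded is 688.5 − 5.5·66 = 325.5.
Sellers supply 325.5 only when they receive Ps with -473.5 + 8.5·Ps = 325.5, i.e. Ps = 94.
s = Ps − Pb = 94 − 66 = 28.

Required subsidy s = $28 per unit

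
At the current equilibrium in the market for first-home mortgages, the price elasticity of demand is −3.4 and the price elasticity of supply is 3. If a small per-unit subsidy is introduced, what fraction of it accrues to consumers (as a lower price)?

For a small subsidy around the equilibrium, the benefit split depends on the relative slopes, which at a point are proportional to the elasticities.
Buyer share = εs/(εs + |εd|) = 3/(3 + 3.4) = 0.46875; seller share = |εd|/(εs + |εd|) = 0.53125.

Consumer share = 0.46875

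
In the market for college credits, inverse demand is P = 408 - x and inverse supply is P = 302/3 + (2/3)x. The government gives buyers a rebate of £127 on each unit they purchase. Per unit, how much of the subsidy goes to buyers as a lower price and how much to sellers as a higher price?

Pre-subsidy: 408 - x = 302/3 + (2/3)x gives x* = 184.4 and P* = 223.6.
With the rebate, buyers effectively pay Pb = Ps − 127, where Ps is the price sellers receive.
On the curves, Pb = 408 - x and Ps = 302/3 + (2/3)x; the wedge Ps − Pb = 127 gives 302/3 + (2/3)x − (408 - x) = 127, so x' = 260.6.
Then Pb = 408 − 1·260.6 = 147.4 and Ps = 302/3 + (2/3)·260.6 = 274.4.
Buyers' price falls by P* − Pb = 223.6 − 147.4 = 76.2; sellers' price rises by Ps − P* = 274.4 − 223.6 = 50.8.

Buyers gain £76.2 per unit; sellers gain £50.8 per unit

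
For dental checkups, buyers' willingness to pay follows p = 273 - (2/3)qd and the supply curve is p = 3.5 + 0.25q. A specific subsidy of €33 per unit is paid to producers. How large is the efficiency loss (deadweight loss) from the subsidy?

Pre-subsidy: 273 - (2/3)q = 3.5 + 0.25q gives q* = 294 and p* = 77.
With the subsidy, sellers receive ps = pb + 33 for each unit, where pb is the price buyers pay.
On the curves, pb = 273 - (2/3)q and ps = 3.5 + 0.25q; the wedge ps − pb = 33 gives 3.5 + 0.25q − (273 - (2/3)q) = 33, so q' = 330.
Then pb = 273 − (2/3)·330 = 53 and ps = 3.5 + 0.25·330 = 86.
The subsidy expands output by 330 − 294 = 36 past the efficient level; on those units the gap between marginal cost and willingness to pay runs from 0 up to 33.
DWL = ½ × 33 × 36 = 594.

Deadweight loss = €594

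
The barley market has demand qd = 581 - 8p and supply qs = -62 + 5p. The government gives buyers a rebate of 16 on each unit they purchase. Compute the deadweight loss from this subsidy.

Pre-subsidy: 581 - 8p = -62 + 5p gives p* = 643/13, q* = 2409/13.
With the rebate, buyers effectively pay pb = ps − 16, where ps is the price sellers receive.
Demand in terms of ps becomes qd = 581 − 8(ps − 16) = 709 - 8ps. Setting this equal to supply: 709 - 8ps = -62 + 5ps, so ps = 771/13.
Buyers pay pb = 771/13 − 16 = 563/13; q' = -62 + 5·(771/13) = 3049/13.
The subsidy expands output by 3049/13 − 2409/13 = 640/13 past the efficient level; on those units the gap between marginal cost and willingness to pay runs from 0 up to 16.
DWL = ½ × 16 × 640/13 = 5120/13.

Deadweight loss = 5120/13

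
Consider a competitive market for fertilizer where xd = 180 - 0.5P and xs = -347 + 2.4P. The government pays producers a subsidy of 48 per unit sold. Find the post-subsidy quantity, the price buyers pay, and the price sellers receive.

x' = 109; buyers pay 142; sellers receive 190

Pre-subsidy: 180 - 0.5P = -347 + 2.4P gives P* = 5270/29, x* = 2585/29.
With the subsidy, sellers receive Ps = Pb + 48 for each unit, where Pb is the price buyers pay.
Supply in terms of Pb becomes xs = -347 + 2.4(Pb + 48) = -231.8 + 2.4Pb. Setting this equal to demand: 180 - 0.5Pb = -231.8 + 2.4Pb, so Pb = 142.
Sellers receive Ps = 142 + 48 = 190; x' = 180 − 0.5·142 = 109.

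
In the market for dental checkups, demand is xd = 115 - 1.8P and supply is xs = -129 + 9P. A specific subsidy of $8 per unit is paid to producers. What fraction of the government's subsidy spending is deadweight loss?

DWL / government spending = 18/259

Pre-subsidy: 115 - 1.8P = -129 + 9P gives P* = 610/27, x* = 223/3.
With the subsidy, sellers receive Ps = Pb + 8 for each unit, where Pb is the price buyers pay.
Supply in terms of Pb becomes xs = -129 + 9(Pb + 8) = -57 + 9Pb. Setting this equal to demand: 115 - 1.8Pb = -57 + 9Pb, so Pb = 430/27.
Sellers receive Ps = 430/27 + 8 = 646/27; x' = 115 − 1.8·(430/27) = 259/3.
ΔCS = ½(223/3 + 259/3)(610/27 − 430/27) = 4820/9; ΔPS = ½(223/3 + 259/3)(646/27 − 610/27) = 964/9.
Government spending = 8 × 259/3 = 2072/3.
DWL = ½ × 8 × (259/3 − 223/3) = 48; fraction = 48 / (2072/3) = 18/259.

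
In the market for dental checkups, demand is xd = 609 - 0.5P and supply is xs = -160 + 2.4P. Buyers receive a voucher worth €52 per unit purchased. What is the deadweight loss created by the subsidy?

Deadweight loss = 16224/29

Pre-subsidy: 609 - 0.5P = -160 + 2.4P gives P* = 7690/29, x* = 13816/29.
With the rebate, buyers effectively pay Pb = Ps − 52, where Ps is the price sellers receive.
Demand in terms of Ps becomes xd = 609 − 0.5(Ps − 52) = 635 - 0.5Ps. Setting this equal to supply: 635 - 0.5Ps = -160 + 2.4Ps, so Ps = 7950/29.
Buyers pay Pb = 7950/29 − 52 = 6442/29; x' = -160 + 2.4·(7950/29) = 14440/29.
The subsidy expands output by 14440/29 − 13816/29 = 624/29 past the efficient level; on those units the gap between marginal cost and willingness to pay runs from 0 up to 52.
DWL = ½ × 52 × 624/29 = 16224/29.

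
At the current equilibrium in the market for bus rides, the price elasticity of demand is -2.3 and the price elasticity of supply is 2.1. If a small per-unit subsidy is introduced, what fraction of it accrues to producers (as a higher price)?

Producer share = 23/44

For a small subsidy around the equilibrium, the benefit split depends on the relative slopes, which at a point are proportional to the elasticities.
Buyer share = εs/(εs + |εd|) = 2.1/(2.1 + 2.3) = 21/44; seller share = |εd|/(εs + |εd|) = 23/44.
So producers capture 23/44 of the subsidy.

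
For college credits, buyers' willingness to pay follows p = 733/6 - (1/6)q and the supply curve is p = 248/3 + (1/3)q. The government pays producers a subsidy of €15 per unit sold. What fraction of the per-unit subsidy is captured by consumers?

Consumer share = 1/3

Pre-subsidy: 733/6 - (1/6)q = 248/3 + (1/3)q gives q* = 79 and p* = 109.
With the subsidy, sellers receive ps = pb + 15 for each unit, where pb is the price buyers pay.
On the curves, pb = 733/6 - (1/6)q and ps = 248/3 + (1/3)q; the wedge ps − pb = 15 gives 248/3 + (1/3)q − (733/6 - (1/6)q) = 15, so q' = 109.
Then pb = 733/6 − (1/6)·109 = 104 and ps = 248/3 + (1/3)·109 = 119.
Buyers' price falls by p* − pb = 109 − 104 = 5; sellers' price rises by ps − p* = 119 − 109 = 10.
So consumers capture 5/15 = 1/3 of each unit of subsidy.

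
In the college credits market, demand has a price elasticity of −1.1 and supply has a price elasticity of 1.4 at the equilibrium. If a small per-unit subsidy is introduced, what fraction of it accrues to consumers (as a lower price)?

For a small subsidy around the equilibrium, the benefit split depends on the relative slopes, which at a point are proportional to the elasticities.
Buyer share = εs/(εs + |εd|) = 1.4/(1.4 + 1.1) = 0.56; seller share = |εd|/(εs + |εd|) = 0.44.

Consumer share = 0.56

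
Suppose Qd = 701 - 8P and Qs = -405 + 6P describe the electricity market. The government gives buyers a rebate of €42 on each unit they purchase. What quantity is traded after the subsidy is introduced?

Q' = 213

Pre-subsidy: 701 - 8P = -405 + 6P gives P* = 79, Q* = 69.
With the rebate, buyers effectively pay Pb = Ps − 42, where Ps is the price sellers receive.
Demand in terms of Ps becomes Qd = 701 − 8(Ps − 42) = 1037 - 8Ps. Setting this equal to supply: 1037 - 8Ps = -405 + 6Ps, so Ps = 103.
Buyers pay Pb = 103 − 42 = 61; Q' = -405 + 6·103 = 213.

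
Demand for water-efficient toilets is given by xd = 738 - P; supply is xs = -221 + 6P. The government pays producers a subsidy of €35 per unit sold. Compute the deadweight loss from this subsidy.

Deadweight loss = €525

Pre-subsidy: 738 - P = -221 + 6P gives P* = 137, x* = 601.
With the subsidy, sellers receive Ps = Pb + 35 for each unit, where Pb is the price buyers pay.
Supply in terms of Pb becomes xs = -221 + 6(Pb + 35) = -11 + 6Pb. Setting this equal to demand: 738 - Pb = -11 + 6Pb, so Pb = 107.
Sellers receive Ps = 107 + 35 = 142; x' = 738 − 1·107 = 631.
The subsidy expands output by 631 − 601 = 30 past the efficient level; on those units the gap between marginal cost and willingness to pay runs from 0 up to 35.
DWL = ½ × 35 × 30 = 525.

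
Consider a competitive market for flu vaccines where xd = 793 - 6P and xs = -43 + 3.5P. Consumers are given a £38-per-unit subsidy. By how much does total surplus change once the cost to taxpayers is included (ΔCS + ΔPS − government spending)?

Net change in total surplus = -£1596

Pre-subsidy: 793 - 6P = -43 + 3.5P gives P* = 88, x* = 265.
With the rebate, buyers effectively pay Pb = Ps − 38, where Ps is the price sellers receive.
Demand in terms of Ps becomes xd = 793 − 6(Ps − 38) = 1021 - 6Ps. Setting this equal to supply: 1021 - 6Ps = -43 + 3.5Ps, so Ps = 112.
Buyers pay Pb = 112 − 38 = 74; x' = -43 + 3.5·112 = 349.
ΔCS = ½(265 + 349)(88 − 74) = 4298; ΔPS = ½(265 + 349)(112 − 88) = 7368.
Government spending = 38 × 349 = 13262.
Net change = 4298 + 7368 − 13262 = -1596. The loss equals the DWL triangle ½·38·84.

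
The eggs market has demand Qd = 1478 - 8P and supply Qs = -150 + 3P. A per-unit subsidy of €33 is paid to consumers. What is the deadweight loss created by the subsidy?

Deadweight loss = €1188

Pre-subsidy: 1478 - 8P = -150 + 3P gives P* = 148, Q* = 294.
With the rebate, buyers effectively pay Pb = Ps − 33, where Ps is the price sellers receive.
Demand in terms of Ps becomes Qd = 1478 − 8(Ps − 33) = 1742 - 8Ps. Setting this equal to supply: 1742 - 8Ps = -150 + 3Ps, so Ps = 172.
Buyers pay Pb = 172 − 33 = 139; Q' = -150 + 3·172 = 366.
The subsidy expands output by 366 − 294 = 72 past the efficient level; on those units the gap between marginal cost and willingness to pay runs from 0 up to 33.
DWL = ½ × 33 × 72 = 1188.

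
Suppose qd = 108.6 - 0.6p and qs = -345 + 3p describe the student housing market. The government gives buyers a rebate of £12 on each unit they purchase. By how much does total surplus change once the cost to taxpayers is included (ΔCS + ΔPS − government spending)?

Pre-subsidy: 108.6 - 0.6p = -345 + 3p gives p* = 126, q* = 33.
With the rebate, buyers effectively pay pb = ps − 12, where ps is the price sellers receive.
Demand in terms of ps becomes qd = 108.6 − 0.6(ps − 12) = 115.8 - 0.6ps. Setting this equal to supply: 115.8 - 0.6ps = -345 + 3ps, so ps = 128.
Buyers pay pb = 128 − 12 = 116; q' = -345 + 3·128 = 39.
ΔCS = ½(33 + 39)(126 − 116) = 360; ΔPS = ½(33 + 39)(128 − 126) = 72.
Government spending = 12 × 39 = 468.
Net change = 360 + 72 − 468 = -36. The loss equals the DWL triangle ½·12·6.

Net change in total surplus = -£36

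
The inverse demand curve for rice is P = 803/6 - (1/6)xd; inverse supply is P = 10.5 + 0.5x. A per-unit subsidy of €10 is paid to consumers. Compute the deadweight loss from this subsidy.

Pre-subsidy: 803/6 - (1/6)x = 10.5 + 0.5x gives x* = 185 and P* = 103.
With the rebate, buyers effectively pay Pb = Ps − 10, where Ps is the price sellers receive.
On the curves, Pb = 803/6 - (1/6)x and Ps = 10.5 + 0.5x; the wedge Ps − Pb = 10 gives 10.5 + 0.5x − (803/6 - (1/6)x) = 10, so x' = 200.
Then Pb = 803/6 − (1/6)·200 = 100.5 and Ps = 10.5 + 0.5·200 = 110.5.
The subsidy expands output by 200 − 185 = 15 past the efficient level; on those units the gap between marginal cost and willingness to pay runs from 0 up to 10.
DWL = ½ × 10 × 15 = 75.

Deadweight loss = €75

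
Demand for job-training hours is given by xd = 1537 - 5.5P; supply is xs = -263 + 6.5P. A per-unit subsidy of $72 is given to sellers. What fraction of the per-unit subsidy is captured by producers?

Producer share = 11/24

Pre-subsidy: 1537 - 5.5P = -263 + 6.5P gives P* = 150, x* = 712.
With the subsidy, sellers receive Ps = Pb + 72 for each unit, where Pb is the price buyers pay.
Supply in terms of Pb becomes xs = -263 + 6.5(Pb + 72) = 205 + 6.5Pb. Setting this equal to demand: 1537 - 5.5Pb = 205 + 6.5Pb, so Pb = 111.
Sellers receive Ps = 111 + 72 = 183; x' = 1537 − 5.5·111 = 926.5.
Buyers' price falls by P* − Pb = 150 − 111 = 39; sellers' price rises by Ps − P* = 183 − 150 = 33.
So producers capture 33/72 = 11/24 of each unit of subsidy.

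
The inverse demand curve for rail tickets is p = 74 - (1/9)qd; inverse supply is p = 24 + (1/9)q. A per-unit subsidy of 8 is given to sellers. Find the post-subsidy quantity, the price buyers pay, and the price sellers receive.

q' = 261; buyers pay 45; sellers receive 53

Pre-subsidy: 74 - (1/9)q = 24 + (1/9)q gives q* = 225 and p* = 49.
With the subsidy, sellers receive ps = pb + 8 for each unit, where pb is the price buyers pay.
On the curves, pb = 74 - (1/9)q and ps = 24 + (1/9)q; the wedge ps − pb = 8 gives 24 + (1/9)q − (74 - (1/9)q) = 8, so q' = 261.
Then pb = 74 − (1/9)·261 = 45 and ps = 24 + (1/9)·261 = 53.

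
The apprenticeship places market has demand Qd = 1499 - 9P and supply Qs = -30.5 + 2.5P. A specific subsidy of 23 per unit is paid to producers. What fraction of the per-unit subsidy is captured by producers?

Pre-subsidy: 1499 - 9P = -30.5 + 2.5P gives P* = 133, Q* = 302.
With the subsidy, sellers receive Ps = Pb + 23 for each unit, where Pb is the price buyers pay.
Supply in terms of Pb becomes Qs = -30.5 + 2.5(Pb + 23) = 27 + 2.5Pb. Setting this equal to demand: 1499 - 9Pb = 27 + 2.5Pb, so Pb = 128.
Sellers receive Ps = 128 + 23 = 151; Q' = 1499 − 9·128 = 347.
Buyers' price falls by P* − Pb = 133 − 128 = 5; sellers' price rises by Ps − P* = 151 − 133 = 18.
So producers capture 18/23 = 18/23 of each unit of subsidy.

Producer share = 18/23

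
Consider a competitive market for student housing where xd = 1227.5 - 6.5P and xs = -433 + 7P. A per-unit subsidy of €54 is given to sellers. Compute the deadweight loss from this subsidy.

Pre-subsidy: 1227.5 - 6.5P = -433 + 7P gives P* = 123, x* = 428.
With the subsidy, sellers receive Ps = Pb + 54 for each unit, where Pb is the price buyers pay.
Supply in terms of Pb becomes xs = -433 + 7(Pb + 54) = -55 + 7Pb. Setting this equal to demand: 1227.5 - 6.5Pb = -55 + 7Pb, so Pb = 95.
Sellers receive Ps = 95 + 54 = 149; x' = 1227.5 − 6.5·95 = 610.
The subsidy expands output by 610 − 428 = 182 past the efficient level; on those units the gap between marginal cost and willingness to pay runs from 0 up to 54.
DWL = ½ × 54 × 182 = 4914.

Deadweight loss = €4914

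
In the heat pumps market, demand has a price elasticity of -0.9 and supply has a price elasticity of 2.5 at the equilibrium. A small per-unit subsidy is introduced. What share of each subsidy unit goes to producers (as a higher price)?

For a small subsidy around the equilibrium, the benefit split depends on the relative slopes, which at a point are proportional to the elasticities.
Buyer share = εs/(εs + |εd|) = 2.5/(2.5 + 0.9) = 25/34; seller share = |εd|/(εs + |εd|) = 9/34.
So producers capture 9/34 of the subsidy.

Producer share = 9/34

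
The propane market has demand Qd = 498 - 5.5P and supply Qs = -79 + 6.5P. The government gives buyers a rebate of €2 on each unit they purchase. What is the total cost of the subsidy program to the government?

Government cost = €479

Pre-subsidy: 498 - 5.5P = -79 + 6.5P gives P* = 577/12, Q* = 5605/24.
With the rebate, buyers effectively pay Pb = Ps − 2, where Ps is the price sellers receive.
Demand in terms of Ps becomes Qd = 498 − 5.5(Ps − 2) = 509 - 5.5Ps. Setting this equal to supply: 509 - 5.5Ps = -79 + 6.5Ps, so Ps = 49.
Buyers pay Pb = 49 − 2 = 47; Q' = -79 + 6.5·49 = 239.5.
Government outlay = subsidy × quantity = 2 × 239.5 = 479.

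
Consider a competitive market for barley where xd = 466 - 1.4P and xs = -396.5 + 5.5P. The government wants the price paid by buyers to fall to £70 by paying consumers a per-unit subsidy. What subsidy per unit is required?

Required subsidy s = £69 per unit

At a buyer price of 70, quantity demanded is 466 − 1.4·70 = 368.
Sellers supply 368 only when they receive Ps with -396.5 + 5.5·Ps = 368, i.e. Ps = 139.
s = Ps − Pb = 139 − 70 = 69.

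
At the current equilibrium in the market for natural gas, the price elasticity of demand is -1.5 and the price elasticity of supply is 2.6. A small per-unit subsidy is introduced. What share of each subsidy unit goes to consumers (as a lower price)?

For a small subsidy around the equilibrium, the benefit split depends on the relative slopes, which at a point are proportional to the elasticities.
Buyer share = εs/(εs + |εd|) = 2.6/(2.6 + 1.5) = 26/41; seller share = |εd|/(εs + |εd|) = 15/41.

Consumer share = 26/41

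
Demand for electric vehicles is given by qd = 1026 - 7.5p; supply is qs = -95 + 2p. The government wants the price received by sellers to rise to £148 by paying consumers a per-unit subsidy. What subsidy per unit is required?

Required subsidy s = £38 per unit

At a seller price of 148, quantity supplied is -95 + 2·148 = 201.
Buyers absorb 201 only when they pay pb with 1026 − 7.5·pb = 201, i.e. pb = 110.
s = ps − pb = 148 − 110 = 38.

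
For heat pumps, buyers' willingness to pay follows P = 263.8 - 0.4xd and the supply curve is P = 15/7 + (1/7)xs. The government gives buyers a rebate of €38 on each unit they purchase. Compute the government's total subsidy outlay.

Pre-subsidy: 263.8 - 0.4x = 15/7 + (1/7)x gives x* = 482 and P* = 71.
With the rebate, buyers effectively pay Pb = Ps − 38, where Ps is the price sellers receive.
On the curves, Pb = 263.8 - 0.4x and Ps = 15/7 + (1/7)x; the wedge Ps − Pb = 38 gives 15/7 + (1/7)x − (263.8 - 0.4x) = 38, so x' = 552.
Then Pb = 263.8 − 0.4·552 = 43 and Ps = 15/7 + (1/7)·552 = 81.
Government outlay = subsidy × quantity = 38 × 552 = 20976.

Government cost = €20976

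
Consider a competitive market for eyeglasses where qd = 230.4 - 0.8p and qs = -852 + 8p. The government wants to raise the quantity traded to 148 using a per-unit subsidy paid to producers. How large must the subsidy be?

At q = 148, invert demand for the buyer price: pb = (230.4 − 148)/0.8 = 103; invert supply for the seller price: ps = (148 − (-852))/8 = 125.
The subsidy must fill the gap: s = ps − pb = 125 − 103 = 22.

Required subsidy s = 22 per unit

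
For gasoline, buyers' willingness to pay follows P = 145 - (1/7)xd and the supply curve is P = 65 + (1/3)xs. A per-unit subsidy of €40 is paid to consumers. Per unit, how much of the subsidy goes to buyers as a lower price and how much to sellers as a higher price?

Pre-subsidy: 145 - (1/7)x = 65 + (1/3)x gives x* = 168 and P* = 121.
With the rebate, buyers effectively pay Pb = Ps − 40, where Ps is the price sellers receive.
On the curves, Pb = 145 - (1/7)x and Ps = 65 + (1/3)x; the wedge Ps − Pb = 40 gives 65 + (1/3)x − (145 - (1/7)x) = 40, so x' = 252.
Then Pb = 145 − (1/7)·252 = 109 and Ps = 65 + (1/3)·252 = 149.
Buyers' price falls by P* − Pb = 121 − 109 = 12; sellers' price rises by Ps − P* = 149 − 121 = 28.

Buyers gain €12 per unit; sellers gain €28 per unit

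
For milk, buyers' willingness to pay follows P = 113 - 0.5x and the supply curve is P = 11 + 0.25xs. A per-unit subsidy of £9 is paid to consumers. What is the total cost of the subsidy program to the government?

Government cost = £1332

Pre-subsidy: 113 - 0.5x = 11 + 0.25x gives x* = 136 and P* = 45.
With the rebate, buyers effectively pay Pb = Ps − 9, where Ps is the price sellers receive.
On the curves, Pb = 113 - 0.5x and Ps = 11 + 0.25x; the wedge Ps − Pb = 9 gives 11 + 0.25x − (113 - 0.5x) = 9, so x' = 148.
Then Pb = 113 − 0.5·148 = 39 and Ps = 11 + 0.25·148 = 48.
Government outlay = subsidy × quantity = 9 × 148 = 1332.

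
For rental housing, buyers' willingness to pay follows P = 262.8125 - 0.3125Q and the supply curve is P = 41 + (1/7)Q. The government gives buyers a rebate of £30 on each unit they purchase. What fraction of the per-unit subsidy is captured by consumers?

Consumer share = 35/51

Pre-subsidy: 262.8125 - 0.3125Q = 41 + (1/7)Q gives Q* = 8281/17 and P* = 1880/17.
With the rebate, buyers effectively pay Pb = Ps − 30, where Ps is the price sellers receive.
On the curves, Pb = 262.8125 - 0.3125Q and Ps = 41 + (1/7)Q; the wedge Ps − Pb = 30 gives 41 + (1/7)Q − (262.8125 - 0.3125Q) = 30, so Q' = 553.
Then Pb = 262.8125 − 0.3125·553 = 90 and Ps = 41 + (1/7)·553 = 120.
Buyers' price falls by P* − Pb = 1880/17 − 90 = 350/17; sellers' price rises by Ps − P* = 120 − 1880/17 = 160/17.
So consumers capture (350/17)/30 = 35/51 of each unit of subsidy.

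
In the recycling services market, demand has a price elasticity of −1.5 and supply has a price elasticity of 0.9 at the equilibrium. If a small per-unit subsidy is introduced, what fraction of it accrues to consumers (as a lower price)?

For a small subsidy around the equilibrium, the benefit split depends on the relative slopes, which at a point are proportional to the elasticities.
Buyer share = εs/(εs + |εd|) = 0.9/(0.9 + 1.5) = 0.375; seller share = |εd|/(εs + |εd|) = 0.625.

Consumer share = 0.375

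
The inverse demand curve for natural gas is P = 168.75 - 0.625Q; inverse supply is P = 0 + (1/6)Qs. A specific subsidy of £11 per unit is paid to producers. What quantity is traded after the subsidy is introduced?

Q' = 4314/19

Pre-subsidy: 168.75 - 0.625Q = 0 + (1/6)Q gives Q* = 4050/19 and P* = 675/19.
With the subsidy, sellers receive Ps = Pb + 11 for each unit, where Pb is the price buyers pay.
On the curves, Pb = 168.75 - 0.625Q and Ps = 0 + (1/6)Q; the wedge Ps − Pb = 11 gives 0 + (1/6)Q − (168.75 - 0.625Q) = 11, so Q' = 4314/19.
Then Pb = 168.75 − 0.625·(4314/19) = 510/19 and Ps = 0 + (1/6)·(4314/19) = 719/19.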